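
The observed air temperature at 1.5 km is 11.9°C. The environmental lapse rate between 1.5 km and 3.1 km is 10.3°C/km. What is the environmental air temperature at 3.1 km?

-4.58°C

1500–3100 m, environmental: Δz = 1.6 km ⇒ ΔT = -16.48°C; T = -4.58°C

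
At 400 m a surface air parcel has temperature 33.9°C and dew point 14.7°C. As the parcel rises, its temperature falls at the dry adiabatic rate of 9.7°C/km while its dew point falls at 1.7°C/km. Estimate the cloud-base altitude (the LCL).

T and T_d converge at 9.7 − 1.7 = 8°C per km
Height above start = (33.9 − 14.7) / 8 = 2.4 km
LCL altitude = 400 m + 2400 m = 2800 m

2800 m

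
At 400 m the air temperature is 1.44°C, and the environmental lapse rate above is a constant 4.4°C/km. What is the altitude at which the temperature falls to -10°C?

Height above start = (1.44 − (-10)) / 4.4 = 2.6 km
Altitude = 400 m + 2600 m = 3000 m

3000 m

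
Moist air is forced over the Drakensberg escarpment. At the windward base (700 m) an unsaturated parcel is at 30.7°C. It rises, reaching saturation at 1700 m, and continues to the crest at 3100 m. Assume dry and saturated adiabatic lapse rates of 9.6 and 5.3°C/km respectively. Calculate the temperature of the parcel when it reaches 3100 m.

13.68°C

Dry to 1700 m: -9.6 × 1 km = -9.6°C, so T = 21.1°C.
Saturated to 3100 m: -5.3 × 1.4 km = -7.42°C, so T = 13.68°C.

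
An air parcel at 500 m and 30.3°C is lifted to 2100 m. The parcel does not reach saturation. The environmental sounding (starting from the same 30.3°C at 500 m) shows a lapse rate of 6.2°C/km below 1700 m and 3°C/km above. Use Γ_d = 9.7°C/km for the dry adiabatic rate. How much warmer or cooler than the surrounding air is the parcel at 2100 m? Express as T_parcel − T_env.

-6.88°C (parcel cooler than environment)

Parcel:
  500–2100 m, dry: Δz = 1.6 km ⇒ ΔT = -15.52°C; T = 14.78°C
Environment:
  500–1700 m, environment, lower layer: Δz = 1.2 km ⇒ ΔT = -7.44°C; T = 22.86°C
  1700–2100 m, environment, upper layer: Δz = 0.4 km ⇒ ΔT = -1.2°C; T = 21.66°C
T_parcel − T_env = 14.78 − 21.66 = -6.88°C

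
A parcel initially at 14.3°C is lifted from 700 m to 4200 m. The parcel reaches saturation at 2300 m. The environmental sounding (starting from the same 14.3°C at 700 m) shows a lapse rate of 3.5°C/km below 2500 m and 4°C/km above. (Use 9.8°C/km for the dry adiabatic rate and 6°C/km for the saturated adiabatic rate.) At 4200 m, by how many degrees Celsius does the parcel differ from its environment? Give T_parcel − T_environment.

-13.98°C (parcel cooler than environment)

Parcel:
  700–2300 m, dry: Δz = 1.6 km ⇒ ΔT = -15.68°C; T = -1.38°C
  2300–4200 m, saturated: Δz = 1.9 km ⇒ ΔT = -11.4°C; T = -12.78°C
Environment:
  700–2500 m, environment, lower layer: Δz = 1.8 km ⇒ ΔT = -6.3°C; T = 8°C
  2500–4200 m, environment, upper layer: Δz = 1.7 km ⇒ ΔT = -6.8°C; T = 1.2°C
T_parcel − T_env = -12.78 − 1.2 = -13.98°C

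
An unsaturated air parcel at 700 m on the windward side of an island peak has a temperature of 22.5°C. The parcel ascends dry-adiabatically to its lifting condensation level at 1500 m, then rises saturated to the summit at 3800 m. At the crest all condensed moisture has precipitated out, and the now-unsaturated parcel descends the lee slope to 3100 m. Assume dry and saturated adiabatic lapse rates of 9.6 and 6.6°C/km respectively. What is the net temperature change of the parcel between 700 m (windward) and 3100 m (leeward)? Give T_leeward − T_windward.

-16.14°C

700 → 1500 m (dry, 9.6°C/km): ΔT = -9.6 × 0.8 = -7.68°C → T = 14.82°C
1500 → 3800 m (saturated, 6.6°C/km): ΔT = -6.6 × 2.3 = -15.18°C → T = -0.36°C
3800 → 3100 m (dry descent, 9.6°C/km): ΔT = +9.6 × 0.7 = +6.72°C → T = 6.36°C
Net change vs windward start: 6.36 − 22.5 = -16.14°C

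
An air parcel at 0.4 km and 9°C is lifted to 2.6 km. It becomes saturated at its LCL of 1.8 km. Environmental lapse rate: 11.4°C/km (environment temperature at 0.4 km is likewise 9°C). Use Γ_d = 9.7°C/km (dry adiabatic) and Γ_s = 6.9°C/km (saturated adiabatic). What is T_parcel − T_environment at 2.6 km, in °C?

+5.98°C (parcel warmer than environment)

Parcel:
  400–1800 m, dry: Δz = 1.4 km ⇒ ΔT = -13.58°C; T = -4.58°C
  1800–2600 m, saturated: Δz = 0.8 km ⇒ ΔT = -5.52°C; T = -10.1°C
Environment:
  400–2600 m, environment: Δz = 2.2 km ⇒ ΔT = -25.08°C; T = -16.08°C
T_parcel − T_env = -10.1 − (-16.08) = +5.98°C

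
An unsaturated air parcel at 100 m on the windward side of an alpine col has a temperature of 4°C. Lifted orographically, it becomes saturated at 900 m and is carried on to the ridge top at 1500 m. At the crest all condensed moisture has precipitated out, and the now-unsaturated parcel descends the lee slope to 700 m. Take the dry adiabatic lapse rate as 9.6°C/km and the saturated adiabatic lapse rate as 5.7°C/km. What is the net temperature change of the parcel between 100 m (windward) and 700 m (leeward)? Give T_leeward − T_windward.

From 100 m to 900 m (dry): cools by 9.6 × 0.8 = 7.68°C, giving -3.68°C.
From 900 m to 1500 m (saturated): cools by 5.7 × 0.6 = 3.42°C, giving -7.1°C.
From 1500 m to 700 m (dry descent): warms by 9.6 × 0.8 = 7.68°C, giving 0.58°C.
Net change vs windward start: 0.58 − 4 = -3.42°C

-3.42°C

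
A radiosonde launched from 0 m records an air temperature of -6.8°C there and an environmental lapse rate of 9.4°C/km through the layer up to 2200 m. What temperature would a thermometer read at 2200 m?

-27.48°C

Environmental to 2200 m: -9.4 × 2.2 km = -20.68°C, so T = -27.48°C.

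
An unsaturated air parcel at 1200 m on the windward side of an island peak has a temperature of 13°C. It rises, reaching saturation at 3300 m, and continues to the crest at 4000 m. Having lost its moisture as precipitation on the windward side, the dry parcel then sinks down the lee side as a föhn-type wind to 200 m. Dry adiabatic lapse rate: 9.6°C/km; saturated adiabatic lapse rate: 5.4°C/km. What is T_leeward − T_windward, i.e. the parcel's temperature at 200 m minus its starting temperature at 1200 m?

+12.54°C

1200–3300 m, dry: Δz = 2.1 km ⇒ ΔT = -20.16°C; T = -7.16°C
3300–4000 m, saturated: Δz = 0.7 km ⇒ ΔT = -3.78°C; T = -10.94°C
4000–200 m, dry descent: Δz = 3.8 km ⇒ ΔT = +36.48°C; T = 25.54°C
Net change vs windward start: 25.54 − 13 = +12.54°C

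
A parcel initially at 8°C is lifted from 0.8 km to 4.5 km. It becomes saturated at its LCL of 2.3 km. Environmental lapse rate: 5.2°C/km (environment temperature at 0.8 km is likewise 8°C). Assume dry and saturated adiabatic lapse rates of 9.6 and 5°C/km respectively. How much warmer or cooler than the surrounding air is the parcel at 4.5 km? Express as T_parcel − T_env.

Parcel:
  800–2300 m, dry: Δz = 1.5 km ⇒ ΔT = -14.4°C; T = -6.4°C
  2300–4500 m, saturated: Δz = 2.2 km ⇒ ΔT = -11°C; T = -17.4°C
Environment:
  800–4500 m, environment: Δz = 3.7 km ⇒ ΔT = -19.24°C; T = -11.24°C
T_parcel − T_env = -17.4 − (-11.24) = -6.16°C

-6.16°C (parcel cooler than environment)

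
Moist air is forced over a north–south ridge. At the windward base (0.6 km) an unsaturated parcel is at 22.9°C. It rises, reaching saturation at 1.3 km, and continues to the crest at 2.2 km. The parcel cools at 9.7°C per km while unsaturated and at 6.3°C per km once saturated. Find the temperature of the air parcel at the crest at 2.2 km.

600 → 1300 m (dry, 9.7°C/km): ΔT = -9.7 × 0.7 = -6.79°C → T = 16.11°C
1300 → 2200 m (saturated, 6.3°C/km): ΔT = -6.3 × 0.9 = -5.67°C → T = 10.44°C

10.44°C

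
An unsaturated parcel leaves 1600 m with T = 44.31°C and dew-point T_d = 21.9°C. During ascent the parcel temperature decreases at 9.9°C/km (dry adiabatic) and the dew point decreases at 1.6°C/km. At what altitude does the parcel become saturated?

4300 m

T and T_d converge at 9.9 − 1.6 = 8.3°C per km
Height above start = (44.31 − 21.9) / 8.3 = 2.7 km
LCL altitude = 1600 m + 2700 m = 4300 m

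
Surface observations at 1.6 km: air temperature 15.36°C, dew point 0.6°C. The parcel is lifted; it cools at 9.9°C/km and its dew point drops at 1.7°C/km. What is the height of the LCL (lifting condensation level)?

T and T_d converge at 9.9 − 1.7 = 8.2°C per km
Height above start = (15.36 − 0.6) / 8.2 = 1.8 km
LCL altitude = 1600 m + 1800 m = 3400 m

3.4 km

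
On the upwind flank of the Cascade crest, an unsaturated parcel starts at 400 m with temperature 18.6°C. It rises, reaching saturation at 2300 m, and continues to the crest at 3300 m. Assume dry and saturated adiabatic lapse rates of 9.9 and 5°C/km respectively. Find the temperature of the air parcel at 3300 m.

-5.21°C

400–2300 m, dry: Δz = 1.9 km ⇒ ΔT = -18.81°C; T = -0.21°C
2300–3300 m, saturated: Δz = 1 km ⇒ ΔT = -5°C; T = -5.21°C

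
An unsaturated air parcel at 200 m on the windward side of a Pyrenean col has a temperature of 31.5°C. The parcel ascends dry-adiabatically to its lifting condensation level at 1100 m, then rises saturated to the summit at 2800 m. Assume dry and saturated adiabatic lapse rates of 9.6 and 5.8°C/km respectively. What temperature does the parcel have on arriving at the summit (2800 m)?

13°C

Dry to 1100 m: -9.6 × 0.9 km = -8.64°C, so T = 22.86°C.
Saturated to 2800 m: -5.8 × 1.7 km = -9.86°C, so T = 13°C.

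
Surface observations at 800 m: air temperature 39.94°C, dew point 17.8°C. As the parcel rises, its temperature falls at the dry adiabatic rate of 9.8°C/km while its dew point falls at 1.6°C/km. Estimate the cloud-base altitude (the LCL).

3500 m

T and T_d converge at 9.8 − 1.6 = 8.2°C per km
Height above start = (39.94 − 17.8) / 8.2 = 2.7 km
LCL altitude = 800 m + 2700 m = 3500 m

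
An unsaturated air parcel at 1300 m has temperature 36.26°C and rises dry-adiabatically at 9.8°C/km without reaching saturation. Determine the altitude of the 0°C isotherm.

Height above start = (36.26 − 0) / 9.8 = 3.7 km
Altitude = 1300 m + 3700 m = 5000 m

5000 m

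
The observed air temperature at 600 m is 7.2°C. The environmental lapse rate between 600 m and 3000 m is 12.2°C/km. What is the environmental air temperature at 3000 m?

-22.08°C

600–3000 m, environmental: Δz = 2.4 km ⇒ ΔT = -29.28°C; T = -22.08°C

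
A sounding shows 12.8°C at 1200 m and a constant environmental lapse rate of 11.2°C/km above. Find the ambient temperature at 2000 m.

Environmental to 2000 m: -11.2 × 0.8 km = -8.96°C, so T = 3.84°C.

3.84°C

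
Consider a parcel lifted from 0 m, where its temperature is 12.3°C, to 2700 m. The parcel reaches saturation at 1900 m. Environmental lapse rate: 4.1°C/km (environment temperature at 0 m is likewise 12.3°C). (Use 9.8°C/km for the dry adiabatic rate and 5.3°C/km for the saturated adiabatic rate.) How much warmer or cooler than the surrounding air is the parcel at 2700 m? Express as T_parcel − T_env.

-11.79°C (parcel cooler than environment)

Parcel:
  0 → 1900 m (dry, 9.8°C/km): ΔT = -9.8 × 1.9 = -18.62°C → T = -6.32°C
  1900 → 2700 m (saturated, 5.3°C/km): ΔT = -5.3 × 0.8 = -4.24°C → T = -10.56°C
Environment:
  0 → 2700 m (environment, 4.1°C/km): ΔT = -4.1 × 2.7 = -11.07°C → T = 1.23°C
T_parcel − T_env = -10.56 − 1.23 = -11.79°C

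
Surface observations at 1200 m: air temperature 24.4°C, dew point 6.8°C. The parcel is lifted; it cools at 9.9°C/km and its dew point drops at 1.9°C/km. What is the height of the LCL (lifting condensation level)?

T and T_d converge at 9.9 − 1.9 = 8°C per km
Height above start = (24.4 − 6.8) / 8 = 2.2 km
LCL altitude = 1200 m + 2200 m = 3400 m

3400 m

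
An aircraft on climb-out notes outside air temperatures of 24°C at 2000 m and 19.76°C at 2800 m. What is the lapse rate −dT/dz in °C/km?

Γ = −ΔT/Δz = (24 − 19.76) / (2800 − 2000) m
  = 4.24°C / 0.8 km = 5.3°C/km

5.3°C/km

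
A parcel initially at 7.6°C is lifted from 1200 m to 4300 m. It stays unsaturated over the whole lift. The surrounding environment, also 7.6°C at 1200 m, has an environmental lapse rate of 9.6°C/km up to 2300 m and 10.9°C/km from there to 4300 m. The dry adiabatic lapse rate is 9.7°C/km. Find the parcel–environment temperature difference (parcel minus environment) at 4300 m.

+2.29°C (parcel warmer than environment)

Parcel:
  1200 → 4300 m (dry, 9.7°C/km): ΔT = -9.7 × 3.1 = -30.07°C → T = -22.47°C
Environment:
  1200 → 2300 m (environment, lower layer, 9.6°C/km): ΔT = -9.6 × 1.1 = -10.56°C → T = -2.96°C
  2300 → 4300 m (environment, upper layer, 10.9°C/km): ΔT = -10.9 × 2 = -21.8°C → T = -24.76°C
T_parcel − T_env = -22.47 − (-24.76) = +2.29°C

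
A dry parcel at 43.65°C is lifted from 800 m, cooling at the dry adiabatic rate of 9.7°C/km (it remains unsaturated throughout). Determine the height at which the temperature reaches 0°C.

Height above start = (43.65 − 0) / 9.7 = 4.5 km
Altitude = 800 m + 4500 m = 5300 m

5300 m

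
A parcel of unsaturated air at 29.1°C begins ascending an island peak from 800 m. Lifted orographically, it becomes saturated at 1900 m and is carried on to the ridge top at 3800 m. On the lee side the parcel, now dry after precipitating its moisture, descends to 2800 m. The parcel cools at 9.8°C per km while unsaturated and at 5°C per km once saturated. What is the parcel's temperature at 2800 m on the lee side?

800 → 1900 m (dry, 9.8°C/km): ΔT = -9.8 × 1.1 = -10.78°C → T = 18.32°C
1900 → 3800 m (saturated, 5°C/km): ΔT = -5 × 1.9 = -9.5°C → T = 8.82°C
3800 → 2800 m (dry descent, 9.8°C/km): ΔT = +9.8 × 1 = +9.8°C → T = 18.62°C

18.62°C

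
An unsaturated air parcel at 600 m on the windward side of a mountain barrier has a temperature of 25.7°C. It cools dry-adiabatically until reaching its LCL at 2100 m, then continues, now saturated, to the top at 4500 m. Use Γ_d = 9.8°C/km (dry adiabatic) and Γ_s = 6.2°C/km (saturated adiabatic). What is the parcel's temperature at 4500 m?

600 → 2100 m (dry, 9.8°C/km): ΔT = -9.8 × 1.5 = -14.7°C → T = 11°C
2100 → 4500 m (saturated, 6.2°C/km): ΔT = -6.2 × 2.4 = -14.88°C → T = -3.88°C

-3.88°C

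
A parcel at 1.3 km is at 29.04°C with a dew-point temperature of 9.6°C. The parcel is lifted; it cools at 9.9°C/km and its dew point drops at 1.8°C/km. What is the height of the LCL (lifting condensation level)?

3.7 km

T and T_d converge at 9.9 − 1.8 = 8.1°C per km
Height above start = (29.04 − 9.6) / 8.1 = 2.4 km
LCL altitude = 1300 m + 2400 m = 3700 m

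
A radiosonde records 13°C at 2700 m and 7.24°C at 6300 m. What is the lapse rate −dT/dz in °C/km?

Γ = −ΔT/Δz = (13 − 7.24) / (6300 − 2700) m
  = 5.76°C / 3.6 km = 1.6°C/km

1.6°C/km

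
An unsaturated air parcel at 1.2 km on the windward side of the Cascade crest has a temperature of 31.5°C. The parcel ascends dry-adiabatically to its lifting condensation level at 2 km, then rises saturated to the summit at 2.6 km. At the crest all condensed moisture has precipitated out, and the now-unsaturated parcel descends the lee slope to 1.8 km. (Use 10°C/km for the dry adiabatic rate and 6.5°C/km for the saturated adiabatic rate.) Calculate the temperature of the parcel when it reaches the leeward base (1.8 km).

Dry to 2000 m: -10 × 0.8 km = -8°C, so T = 23.5°C.
Saturated to 2600 m: -6.5 × 0.6 km = -3.9°C, so T = 19.6°C.
Dry descent to 1800 m: +10 × 0.8 km = +8°C, so T = 27.6°C.

27.6°C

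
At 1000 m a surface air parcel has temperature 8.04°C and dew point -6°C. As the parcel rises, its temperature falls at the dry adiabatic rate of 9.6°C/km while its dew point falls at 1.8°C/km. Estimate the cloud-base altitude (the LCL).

2800 m

T and T_d converge at 9.6 − 1.8 = 7.8°C per km
Height above start = (8.04 − (-6)) / 7.8 = 1.8 km
LCL altitude = 1000 m + 1800 m = 2800 m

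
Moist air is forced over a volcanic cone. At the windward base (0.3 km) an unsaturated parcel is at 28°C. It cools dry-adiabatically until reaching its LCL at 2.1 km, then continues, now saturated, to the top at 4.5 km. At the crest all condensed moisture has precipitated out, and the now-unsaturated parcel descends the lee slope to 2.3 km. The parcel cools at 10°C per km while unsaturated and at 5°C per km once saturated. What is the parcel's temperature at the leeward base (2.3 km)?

Dry to 2100 m: -10 × 1.8 km = -18°C, so T = 10°C.
Saturated to 4500 m: -5 × 2.4 km = -12°C, so T = -2°C.
Dry descent to 2300 m: +10 × 2.2 km = +22°C, so T = 20°C.

20°C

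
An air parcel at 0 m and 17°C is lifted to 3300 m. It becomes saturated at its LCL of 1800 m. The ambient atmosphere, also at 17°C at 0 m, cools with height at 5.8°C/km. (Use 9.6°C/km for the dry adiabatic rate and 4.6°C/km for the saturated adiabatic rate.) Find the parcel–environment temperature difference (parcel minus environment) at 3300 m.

Parcel:
  Dry to 1800 m: -9.6 × 1.8 km = -17.28°C, so T = -0.28°C.
  Saturated to 3300 m: -4.6 × 1.5 km = -6.9°C, so T = -7.18°C.
Environment:
  Environment to 3300 m: -5.8 × 3.3 km = -19.14°C, so T = -2.14°C.
T_parcel − T_env = -7.18 − (-2.14) = -5.04°C

-5.04°C (parcel cooler than environment)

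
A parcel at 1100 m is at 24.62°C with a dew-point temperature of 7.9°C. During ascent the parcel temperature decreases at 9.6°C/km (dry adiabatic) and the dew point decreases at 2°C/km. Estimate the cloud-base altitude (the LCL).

3300 m

T and T_d converge at 9.6 − 2 = 7.6°C per km
Height above start = (24.62 − 7.9) / 7.6 = 2.2 km
LCL altitude = 1100 m + 2200 m = 3300 m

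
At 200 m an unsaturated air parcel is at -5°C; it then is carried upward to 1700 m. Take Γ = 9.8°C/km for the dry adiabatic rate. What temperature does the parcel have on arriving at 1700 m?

-19.7°C

From 200 m to 1700 m (dry adiabatic): cools by 9.8 × 1.5 = 14.7°C, giving -19.7°C.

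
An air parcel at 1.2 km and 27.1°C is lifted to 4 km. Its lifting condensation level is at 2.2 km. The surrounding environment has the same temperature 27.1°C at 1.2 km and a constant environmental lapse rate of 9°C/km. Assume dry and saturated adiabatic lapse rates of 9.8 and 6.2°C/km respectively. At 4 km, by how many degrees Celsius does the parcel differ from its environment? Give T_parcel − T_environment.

+4.24°C (parcel warmer than environment)

Parcel:
  1200 → 2200 m (dry, 9.8°C/km): ΔT = -9.8 × 1 = -9.8°C → T = 17.3°C
  2200 → 4000 m (saturated, 6.2°C/km): ΔT = -6.2 × 1.8 = -11.16°C → T = 6.14°C
Environment:
  1200 → 4000 m (environment, 9°C/km): ΔT = -9 × 2.8 = -25.2°C → T = 1.9°C
T_parcel − T_env = 6.14 − 1.9 = +4.24°C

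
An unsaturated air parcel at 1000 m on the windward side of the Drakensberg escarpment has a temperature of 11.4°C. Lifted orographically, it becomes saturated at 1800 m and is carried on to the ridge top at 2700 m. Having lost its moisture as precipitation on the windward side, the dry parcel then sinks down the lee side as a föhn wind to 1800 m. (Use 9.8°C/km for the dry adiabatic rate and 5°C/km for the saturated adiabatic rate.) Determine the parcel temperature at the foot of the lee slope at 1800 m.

7.88°C

1000 → 1800 m (dry, 9.8°C/km): ΔT = -9.8 × 0.8 = -7.84°C → T = 3.56°C
1800 → 2700 m (saturated, 5°C/km): ΔT = -5 × 0.9 = -4.5°C → T = -0.94°C
2700 → 1800 m (dry descent, 9.8°C/km): ΔT = +9.8 × 0.9 = +8.82°C → T = 7.88°C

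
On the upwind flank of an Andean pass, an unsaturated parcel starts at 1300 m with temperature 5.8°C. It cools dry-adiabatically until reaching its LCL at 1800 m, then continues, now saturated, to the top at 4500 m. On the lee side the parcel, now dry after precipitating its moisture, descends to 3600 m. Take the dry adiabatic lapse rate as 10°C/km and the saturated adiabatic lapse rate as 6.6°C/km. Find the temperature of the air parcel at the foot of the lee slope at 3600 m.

1300 → 1800 m (dry, 10°C/km): ΔT = -10 × 0.5 = -5°C → T = 0.8°C
1800 → 4500 m (saturated, 6.6°C/km): ΔT = -6.6 × 2.7 = -17.82°C → T = -17.02°C
4500 → 3600 m (dry descent, 10°C/km): ΔT = +10 × 0.9 = +9°C → T = -8.02°C

-8.02°C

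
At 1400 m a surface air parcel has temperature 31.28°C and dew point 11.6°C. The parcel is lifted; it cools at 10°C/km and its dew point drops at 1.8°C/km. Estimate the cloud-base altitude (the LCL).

3800 m

T and T_d converge at 10 − 1.8 = 8.2°C per km
Height above start = (31.28 − 11.6) / 8.2 = 2.4 km
LCL altitude = 1400 m + 2400 m = 3800 m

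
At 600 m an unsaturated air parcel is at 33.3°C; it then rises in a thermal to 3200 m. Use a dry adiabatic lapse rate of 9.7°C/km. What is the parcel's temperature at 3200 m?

8.08°C

600 → 3200 m (dry adiabatic, 9.7°C/km): ΔT = -9.7 × 2.6 = -25.22°C → T = 8.08°C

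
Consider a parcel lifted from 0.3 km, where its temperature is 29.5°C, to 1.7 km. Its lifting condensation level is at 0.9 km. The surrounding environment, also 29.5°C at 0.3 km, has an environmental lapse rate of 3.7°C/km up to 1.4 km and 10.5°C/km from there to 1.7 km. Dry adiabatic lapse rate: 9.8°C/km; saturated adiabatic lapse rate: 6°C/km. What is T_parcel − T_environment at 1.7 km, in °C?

Parcel:
  From 300 m to 900 m (dry): cools by 9.8 × 0.6 = 5.88°C, giving 23.62°C.
  From 900 m to 1700 m (saturated): cools by 6 × 0.8 = 4.8°C, giving 18.82°C.
Environment:
  From 300 m to 1400 m (environment, lower layer): cools by 3.7 × 1.1 = 4.07°C, giving 25.43°C.
  From 1400 m to 1700 m (environment, upper layer): cools by 10.5 × 0.3 = 3.15°C, giving 22.28°C.
T_parcel − T_env = 18.82 − 22.28 = -3.46°C

-3.46°C (parcel cooler than environment)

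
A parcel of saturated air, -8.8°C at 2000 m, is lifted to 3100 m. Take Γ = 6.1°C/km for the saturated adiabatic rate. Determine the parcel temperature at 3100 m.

Saturated adiabatic to 3100 m: -6.1 × 1.1 km = -6.71°C, so T = -15.51°C.

-15.51°C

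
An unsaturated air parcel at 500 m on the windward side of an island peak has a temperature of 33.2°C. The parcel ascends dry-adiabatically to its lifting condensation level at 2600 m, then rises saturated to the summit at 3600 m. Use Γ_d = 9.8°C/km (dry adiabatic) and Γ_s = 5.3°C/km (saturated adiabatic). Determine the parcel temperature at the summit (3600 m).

7.32°C

From 500 m to 2600 m (dry): cools by 9.8 × 2.1 = 20.58°C, giving 12.62°C.
From 2600 m to 3600 m (saturated): cools by 5.3 × 1 = 5.3°C, giving 7.32°C.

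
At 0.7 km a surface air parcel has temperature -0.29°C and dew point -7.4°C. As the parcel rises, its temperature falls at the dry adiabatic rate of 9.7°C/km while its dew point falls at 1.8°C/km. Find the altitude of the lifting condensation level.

T and T_d converge at 9.7 − 1.8 = 7.9°C per km
Height above start = (-0.29 − (-7.4)) / 7.9 = 0.9 km
LCL altitude = 700 m + 900 m = 1600 m

1.6 km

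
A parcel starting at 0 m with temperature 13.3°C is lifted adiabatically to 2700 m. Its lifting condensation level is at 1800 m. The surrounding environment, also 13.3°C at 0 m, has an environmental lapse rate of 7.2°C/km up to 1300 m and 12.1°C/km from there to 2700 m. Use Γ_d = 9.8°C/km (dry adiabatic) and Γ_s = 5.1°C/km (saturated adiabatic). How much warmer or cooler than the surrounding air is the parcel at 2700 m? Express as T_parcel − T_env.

Parcel:
  0 → 1800 m (dry, 9.8°C/km): ΔT = -9.8 × 1.8 = -17.64°C → T = -4.34°C
  1800 → 2700 m (saturated, 5.1°C/km): ΔT = -5.1 × 0.9 = -4.59°C → T = -8.93°C
Environment:
  0 → 1300 m (environment, lower layer, 7.2°C/km): ΔT = -7.2 × 1.3 = -9.36°C → T = 3.94°C
  1300 → 2700 m (environment, upper layer, 12.1°C/km): ΔT = -12.1 × 1.4 = -16.94°C → T = -13°C
T_parcel − T_env = -8.93 − (-13) = +4.07°C

+4.07°C (parcel warmer than environment)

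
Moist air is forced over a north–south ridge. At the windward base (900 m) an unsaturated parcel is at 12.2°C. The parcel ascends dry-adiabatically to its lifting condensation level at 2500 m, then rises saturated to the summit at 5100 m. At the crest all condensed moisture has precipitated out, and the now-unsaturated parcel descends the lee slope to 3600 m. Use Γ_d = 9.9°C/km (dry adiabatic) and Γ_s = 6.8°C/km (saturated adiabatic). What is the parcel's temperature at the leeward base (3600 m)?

Dry to 2500 m: -9.9 × 1.6 km = -15.84°C, so T = -3.64°C.
Saturated to 5100 m: -6.8 × 2.6 km = -17.68°C, so T = -21.32°C.
Dry descent to 3600 m: +9.9 × 1.5 km = +14.85°C, so T = -6.47°C.

-6.47°C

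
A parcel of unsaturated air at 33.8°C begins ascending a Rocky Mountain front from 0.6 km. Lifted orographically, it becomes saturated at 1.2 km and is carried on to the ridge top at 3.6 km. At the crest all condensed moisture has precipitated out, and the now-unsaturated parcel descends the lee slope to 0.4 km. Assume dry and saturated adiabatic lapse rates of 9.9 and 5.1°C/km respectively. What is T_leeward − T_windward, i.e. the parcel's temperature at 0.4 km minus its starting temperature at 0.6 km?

+13.5°C

600 → 1200 m (dry, 9.9°C/km): ΔT = -9.9 × 0.6 = -5.94°C → T = 27.86°C
1200 → 3600 m (saturated, 5.1°C/km): ΔT = -5.1 × 2.4 = -12.24°C → T = 15.62°C
3600 → 400 m (dry descent, 9.9°C/km): ΔT = +9.9 × 3.2 = +31.68°C → T = 47.3°C
Net change vs windward start: 47.3 − 33.8 = +13.5°C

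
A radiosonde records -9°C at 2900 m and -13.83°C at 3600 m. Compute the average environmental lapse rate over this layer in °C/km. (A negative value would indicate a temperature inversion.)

6.9°C/km

Γ = −ΔT/Δz = (-9 − (-13.83)) / (3600 − 2900) m
  = 4.83°C / 0.7 km = 6.9°C/km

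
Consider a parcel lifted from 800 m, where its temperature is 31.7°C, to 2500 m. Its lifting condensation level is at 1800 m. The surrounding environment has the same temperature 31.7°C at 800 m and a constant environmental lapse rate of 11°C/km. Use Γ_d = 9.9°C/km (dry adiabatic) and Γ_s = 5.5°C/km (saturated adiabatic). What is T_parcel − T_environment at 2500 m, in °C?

Parcel:
  Dry to 1800 m: -9.9 × 1 km = -9.9°C, so T = 21.8°C.
  Saturated to 2500 m: -5.5 × 0.7 km = -3.85°C, so T = 17.95°C.
Environment:
  Environment to 2500 m: -11 × 1.7 km = -18.7°C, so T = 13°C.
T_parcel − T_env = 17.95 − 13 = +4.95°C

+4.95°C (parcel warmer than environment)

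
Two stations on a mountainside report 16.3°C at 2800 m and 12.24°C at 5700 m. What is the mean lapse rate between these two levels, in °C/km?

Γ = −ΔT/Δz = (16.3 − 12.24) / (5700 − 2800) m
  = 4.06°C / 2.9 km = 1.4°C/km

1.4°C/km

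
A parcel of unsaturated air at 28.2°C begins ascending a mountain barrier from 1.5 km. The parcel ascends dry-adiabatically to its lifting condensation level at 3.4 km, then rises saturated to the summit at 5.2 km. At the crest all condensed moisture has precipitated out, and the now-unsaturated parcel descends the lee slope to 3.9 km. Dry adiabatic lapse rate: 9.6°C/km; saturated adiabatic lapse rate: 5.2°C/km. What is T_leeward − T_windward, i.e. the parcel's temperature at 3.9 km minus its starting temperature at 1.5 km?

-15.12°C

From 1500 m to 3400 m (dry): cools by 9.6 × 1.9 = 18.24°C, giving 9.96°C.
From 3400 m to 5200 m (saturated): cools by 5.2 × 1.8 = 9.36°C, giving 0.6°C.
From 5200 m to 3900 m (dry descent): warms by 9.6 × 1.3 = 12.48°C, giving 13.08°C.
Net change vs windward start: 13.08 − 28.2 = -15.12°C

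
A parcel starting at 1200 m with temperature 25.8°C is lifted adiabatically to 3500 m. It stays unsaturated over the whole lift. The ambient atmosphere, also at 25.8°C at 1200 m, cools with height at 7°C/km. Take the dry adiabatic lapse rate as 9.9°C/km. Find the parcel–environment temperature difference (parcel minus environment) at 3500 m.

-6.67°C (parcel cooler than environment)

Parcel:
  Dry to 3500 m: -9.9 × 2.3 km = -22.77°C, so T = 3.03°C.
Environment:
  Environment to 3500 m: -7 × 2.3 km = -16.1°C, so T = 9.7°C.
T_parcel − T_env = 3.03 − 9.7 = -6.67°C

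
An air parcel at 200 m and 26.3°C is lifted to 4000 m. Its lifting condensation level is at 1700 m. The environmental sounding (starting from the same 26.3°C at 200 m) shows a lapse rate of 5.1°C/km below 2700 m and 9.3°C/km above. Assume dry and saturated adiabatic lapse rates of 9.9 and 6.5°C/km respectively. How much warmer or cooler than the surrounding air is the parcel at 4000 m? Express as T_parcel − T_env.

Parcel:
  200–1700 m, dry: Δz = 1.5 km ⇒ ΔT = -14.85°C; T = 11.45°C
  1700–4000 m, saturated: Δz = 2.3 km ⇒ ΔT = -14.95°C; T = -3.5°C
Environment:
  200–2700 m, environment, lower layer: Δz = 2.5 km ⇒ ΔT = -12.75°C; T = 13.55°C
  2700–4000 m, environment, upper layer: Δz = 1.3 km ⇒ ΔT = -12.09°C; T = 1.46°C
T_parcel − T_env = -3.5 − 1.46 = -4.96°C

-4.96°C (parcel cooler than environment)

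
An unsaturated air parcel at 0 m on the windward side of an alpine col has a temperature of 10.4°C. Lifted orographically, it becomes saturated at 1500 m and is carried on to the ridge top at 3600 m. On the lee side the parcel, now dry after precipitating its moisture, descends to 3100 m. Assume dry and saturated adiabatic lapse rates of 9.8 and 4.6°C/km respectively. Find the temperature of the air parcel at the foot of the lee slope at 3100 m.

From 0 m to 1500 m (dry): cools by 9.8 × 1.5 = 14.7°C, giving -4.3°C.
From 1500 m to 3600 m (saturated): cools by 4.6 × 2.1 = 9.66°C, giving -13.96°C.
From 3600 m to 3100 m (dry descent): warms by 9.8 × 0.5 = 4.9°C, giving -9.06°C.

-9.06°C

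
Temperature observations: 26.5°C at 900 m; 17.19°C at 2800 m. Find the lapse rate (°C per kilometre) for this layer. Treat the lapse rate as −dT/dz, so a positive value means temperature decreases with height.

4.9°C/km

Γ = −ΔT/Δz = (26.5 − 17.19) / (2800 − 900) m
  = 9.31°C / 1.9 km = 4.9°C/km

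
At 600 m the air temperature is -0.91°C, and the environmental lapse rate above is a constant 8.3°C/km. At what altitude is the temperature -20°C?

2900 m

Height above start = (-0.91 − (-20)) / 8.3 = 2.3 km
Altitude = 600 m + 2300 m = 2900 m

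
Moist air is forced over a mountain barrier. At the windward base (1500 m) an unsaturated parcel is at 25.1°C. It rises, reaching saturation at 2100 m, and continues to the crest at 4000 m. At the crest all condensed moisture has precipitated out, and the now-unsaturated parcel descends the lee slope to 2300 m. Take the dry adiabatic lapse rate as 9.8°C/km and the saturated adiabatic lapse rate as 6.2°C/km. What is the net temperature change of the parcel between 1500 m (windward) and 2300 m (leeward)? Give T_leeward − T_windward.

-1°C

Dry to 2100 m: -9.8 × 0.6 km = -5.88°C, so T = 19.22°C.
Saturated to 4000 m: -6.2 × 1.9 km = -11.78°C, so T = 7.44°C.
Dry descent to 2300 m: +9.8 × 1.7 km = +16.66°C, so T = 24.1°C.
Net change vs windward start: 24.1 − 25.1 = -1°C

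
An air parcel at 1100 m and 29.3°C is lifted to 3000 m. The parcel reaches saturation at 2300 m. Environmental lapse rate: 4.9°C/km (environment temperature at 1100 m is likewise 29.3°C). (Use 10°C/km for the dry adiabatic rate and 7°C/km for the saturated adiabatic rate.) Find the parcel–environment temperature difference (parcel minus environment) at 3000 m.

-7.59°C (parcel cooler than environment)

Parcel:
  Dry to 2300 m: -10 × 1.2 km = -12°C, so T = 17.3°C.
  Saturated to 3000 m: -7 × 0.7 km = -4.9°C, so T = 12.4°C.
Environment:
  Environment to 3000 m: -4.9 × 1.9 km = -9.31°C, so T = 19.99°C.
T_parcel − T_env = 12.4 − 19.99 = -7.59°C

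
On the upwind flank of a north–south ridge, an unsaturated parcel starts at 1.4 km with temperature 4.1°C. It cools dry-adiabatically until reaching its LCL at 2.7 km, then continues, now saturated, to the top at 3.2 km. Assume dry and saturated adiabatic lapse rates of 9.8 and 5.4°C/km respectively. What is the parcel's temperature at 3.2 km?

1400 → 2700 m (dry, 9.8°C/km): ΔT = -9.8 × 1.3 = -12.74°C → T = -8.64°C
2700 → 3200 m (saturated, 5.4°C/km): ΔT = -5.4 × 0.5 = -2.7°C → T = -11.34°C

-11.34°C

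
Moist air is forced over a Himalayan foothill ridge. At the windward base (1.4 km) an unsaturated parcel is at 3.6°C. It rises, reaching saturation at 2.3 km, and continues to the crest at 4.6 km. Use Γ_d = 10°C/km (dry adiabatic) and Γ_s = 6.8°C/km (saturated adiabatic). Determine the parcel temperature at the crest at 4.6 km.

-21.04°C

Dry to 2300 m: -10 × 0.9 km = -9°C, so T = -5.4°C.
Saturated to 4600 m: -6.8 × 2.3 km = -15.64°C, so T = -21.04°C.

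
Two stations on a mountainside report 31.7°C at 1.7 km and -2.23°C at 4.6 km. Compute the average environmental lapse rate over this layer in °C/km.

11.7°C/km

Γ = −ΔT/Δz = (31.7 − (-2.23)) / (4600 − 1700) m
  = 33.93°C / 2.9 km = 11.7°C/km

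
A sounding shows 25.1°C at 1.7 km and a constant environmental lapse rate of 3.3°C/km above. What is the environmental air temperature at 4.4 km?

1700–4400 m, environmental: Δz = 2.7 km ⇒ ΔT = -8.91°C; T = 16.19°C

16.19°C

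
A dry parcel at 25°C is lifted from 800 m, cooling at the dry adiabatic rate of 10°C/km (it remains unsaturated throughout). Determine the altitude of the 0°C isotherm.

3300 m

Height above start = (25 − 0) / 10 = 2.5 km
Altitude = 800 m + 2500 m = 3300 m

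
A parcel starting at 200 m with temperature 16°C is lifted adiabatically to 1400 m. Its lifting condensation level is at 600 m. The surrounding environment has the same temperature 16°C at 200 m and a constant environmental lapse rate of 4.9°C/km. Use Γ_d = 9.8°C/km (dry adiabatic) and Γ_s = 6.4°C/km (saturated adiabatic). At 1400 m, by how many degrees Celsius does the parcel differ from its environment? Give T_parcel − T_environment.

Parcel:
  Dry to 600 m: -9.8 × 0.4 km = -3.92°C, so T = 12.08°C.
  Saturated to 1400 m: -6.4 × 0.8 km = -5.12°C, so T = 6.96°C.
Environment:
  Environment to 1400 m: -4.9 × 1.2 km = -5.88°C, so T = 10.12°C.
T_parcel − T_env = 6.96 − 10.12 = -3.16°C

-3.16°C (parcel cooler than environment)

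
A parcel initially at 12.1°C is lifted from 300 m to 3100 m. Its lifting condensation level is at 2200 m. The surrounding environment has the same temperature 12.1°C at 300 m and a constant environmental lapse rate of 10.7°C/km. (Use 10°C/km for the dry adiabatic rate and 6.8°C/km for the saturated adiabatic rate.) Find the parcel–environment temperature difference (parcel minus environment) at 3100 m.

Parcel:
  300–2200 m, dry: Δz = 1.9 km ⇒ ΔT = -19°C; T = -6.9°C
  2200–3100 m, saturated: Δz = 0.9 km ⇒ ΔT = -6.12°C; T = -13.02°C
Environment:
  300–3100 m, environment: Δz = 2.8 km ⇒ ΔT = -29.96°C; T = -17.86°C
T_parcel − T_env = -13.02 − (-17.86) = +4.84°C

+4.84°C (parcel warmer than environment)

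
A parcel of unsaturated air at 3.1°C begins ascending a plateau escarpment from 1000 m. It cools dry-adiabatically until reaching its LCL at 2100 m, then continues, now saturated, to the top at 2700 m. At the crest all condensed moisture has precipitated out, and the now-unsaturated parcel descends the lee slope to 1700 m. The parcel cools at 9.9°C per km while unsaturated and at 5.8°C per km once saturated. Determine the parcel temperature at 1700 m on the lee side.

1000 → 2100 m (dry, 9.9°C/km): ΔT = -9.9 × 1.1 = -10.89°C → T = -7.79°C
2100 → 2700 m (saturated, 5.8°C/km): ΔT = -5.8 × 0.6 = -3.48°C → T = -11.27°C
2700 → 1700 m (dry descent, 9.9°C/km): ΔT = +9.9 × 1 = +9.9°C → T = -1.37°C

-1.37°C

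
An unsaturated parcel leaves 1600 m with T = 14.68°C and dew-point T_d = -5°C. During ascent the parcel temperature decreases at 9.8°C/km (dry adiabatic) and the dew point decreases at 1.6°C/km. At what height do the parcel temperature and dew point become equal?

T and T_d converge at 9.8 − 1.6 = 8.2°C per km
Height above start = (14.68 − (-5)) / 8.2 = 2.4 km
LCL altitude = 1600 m + 2400 m = 4000 m

4000 m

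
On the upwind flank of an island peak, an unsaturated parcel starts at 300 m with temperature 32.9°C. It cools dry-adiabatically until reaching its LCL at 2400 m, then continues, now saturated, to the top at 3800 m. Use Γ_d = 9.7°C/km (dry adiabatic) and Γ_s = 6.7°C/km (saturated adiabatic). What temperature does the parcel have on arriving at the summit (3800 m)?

Dry to 2400 m: -9.7 × 2.1 km = -20.37°C, so T = 12.53°C.
Saturated to 3800 m: -6.7 × 1.4 km = -9.38°C, so T = 3.15°C.

3.15°C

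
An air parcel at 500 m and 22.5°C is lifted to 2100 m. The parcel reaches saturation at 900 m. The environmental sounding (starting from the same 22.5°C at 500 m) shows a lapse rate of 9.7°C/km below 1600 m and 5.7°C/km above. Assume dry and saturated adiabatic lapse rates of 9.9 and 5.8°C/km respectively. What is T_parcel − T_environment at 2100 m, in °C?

+2.6°C (parcel warmer than environment)

Parcel:
  Dry to 900 m: -9.9 × 0.4 km = -3.96°C, so T = 18.54°C.
  Saturated to 2100 m: -5.8 × 1.2 km = -6.96°C, so T = 11.58°C.
Environment:
  Environment, lower layer to 1600 m: -9.7 × 1.1 km = -10.67°C, so T = 11.83°C.
  Environment, upper layer to 2100 m: -5.7 × 0.5 km = -2.85°C, so T = 8.98°C.
T_parcel − T_env = 11.58 − 8.98 = +2.6°C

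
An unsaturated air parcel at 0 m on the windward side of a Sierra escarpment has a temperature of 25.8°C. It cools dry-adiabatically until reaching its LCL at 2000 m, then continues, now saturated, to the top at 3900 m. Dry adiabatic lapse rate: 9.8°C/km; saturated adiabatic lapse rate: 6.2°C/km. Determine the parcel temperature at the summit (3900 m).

Dry to 2000 m: -9.8 × 2 km = -19.6°C, so T = 6.2°C.
Saturated to 3900 m: -6.2 × 1.9 km = -11.78°C, so T = -5.58°C.

-5.58°C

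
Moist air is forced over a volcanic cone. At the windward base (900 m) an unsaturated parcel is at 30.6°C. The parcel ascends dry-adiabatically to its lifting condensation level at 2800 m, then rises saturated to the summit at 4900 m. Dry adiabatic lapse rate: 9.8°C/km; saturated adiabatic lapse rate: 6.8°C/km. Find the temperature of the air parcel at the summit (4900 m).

-2.3°C

From 900 m to 2800 m (dry): cools by 9.8 × 1.9 = 18.62°C, giving 11.98°C.
From 2800 m to 4900 m (saturated): cools by 6.8 × 2.1 = 14.28°C, giving -2.3°C.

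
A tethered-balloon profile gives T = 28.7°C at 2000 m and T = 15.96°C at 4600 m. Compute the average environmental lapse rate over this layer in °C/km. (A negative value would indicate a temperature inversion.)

4.9°C/km

Γ = −ΔT/Δz = (28.7 − 15.96) / (4600 − 2000) m
  = 12.74°C / 2.6 km = 4.9°C/km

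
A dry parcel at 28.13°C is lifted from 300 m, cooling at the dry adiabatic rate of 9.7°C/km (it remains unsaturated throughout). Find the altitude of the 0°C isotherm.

Height above start = (28.13 − 0) / 9.7 = 2.9 km
Altitude = 300 m + 2900 m = 3200 m

3200 m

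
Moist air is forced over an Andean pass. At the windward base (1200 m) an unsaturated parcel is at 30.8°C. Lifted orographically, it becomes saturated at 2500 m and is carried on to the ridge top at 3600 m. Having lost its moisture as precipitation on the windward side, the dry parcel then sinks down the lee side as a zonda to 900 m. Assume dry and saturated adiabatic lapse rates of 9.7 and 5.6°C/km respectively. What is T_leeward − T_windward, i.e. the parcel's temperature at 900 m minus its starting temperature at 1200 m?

1200–2500 m, dry: Δz = 1.3 km ⇒ ΔT = -12.61°C; T = 18.19°C
2500–3600 m, saturated: Δz = 1.1 km ⇒ ΔT = -6.16°C; T = 12.03°C
3600–900 m, dry descent: Δz = 2.7 km ⇒ ΔT = +26.19°C; T = 38.22°C
Net change vs windward start: 38.22 − 30.8 = +7.42°C

+7.42°C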